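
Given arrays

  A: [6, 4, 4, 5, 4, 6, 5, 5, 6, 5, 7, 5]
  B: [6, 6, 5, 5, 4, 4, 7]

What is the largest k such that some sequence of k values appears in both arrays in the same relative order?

Let dp[i][j] be the LCS length of the first i values of A and the first j values of B. dp[i][j] = dp[i-1][j-1]+1 when the i-th and j-th values match, else max(dp[i-1][j], dp[i][j-1]).
    ·  6  6  5  5  4  4  7
 ·  0  0  0  0  0  0  0  0
 6  0  1  1  1  1  1  1  1
 4  0  1  1  1  1  2  2  2
 4  0  1  1  1  1  2  3  3
 5  0  1  1  2  2  2  3  3
 4  0  1  1  2  2  3  3  3
 6  0  1  2  2  2  3  3  3
 5  0  1  2  3  3  3  3  3
 5  0  1  2  3  4  4  4  4
 6  0  1  2  3  4  4  4  4
 5  0  1  2  3  4  4  4  4
 7  0  1  2  3  4  4  4  5
 5  0  1  2  3  4  4  4  5
dp[12][7] = 5. One LCS (by backtracking along matches): 6, 6, 5, 5, 7.

5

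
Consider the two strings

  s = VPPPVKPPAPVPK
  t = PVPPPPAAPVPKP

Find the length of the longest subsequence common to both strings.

10

Pick V (s #1, t #2) → P (s #2, t #3) → P (s #3, t #4) → P (s #4, t #5) → P (s #7, t #6) → A (s #9, t #8) → P (s #10, t #9) → V (s #11, t #10) → P (s #12, t #11) → K (s #13, t #12); all 10 characters appear in both, in order. dp[13][13] = 10 confirms this is the maximum.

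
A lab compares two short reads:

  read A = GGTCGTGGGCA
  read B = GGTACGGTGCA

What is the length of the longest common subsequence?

Taking G (read A #1, read B #1), G (read A #2, read B #2), T (read A #3, read B #3), C (read A #4, read B #5), G (read A #5, read B #7), T (read A #6, read B #8), G (read A #9, read B #9), C (read A #10, read B #10), A (read A #11, read B #11) gives a common subsequence of length 9. The LCS DP gives dp[11][11] = 9, so this is optimal.

9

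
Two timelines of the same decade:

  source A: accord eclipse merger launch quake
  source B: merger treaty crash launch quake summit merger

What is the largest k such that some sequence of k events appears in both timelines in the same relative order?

3

Match merger at source A[3]=source B[1] → launch at source A[4]=source B[4] → quake at source A[5]=source B[5] — 3 events in the same relative order in both. Since dp[5][7] = 3, nothing longer is possible.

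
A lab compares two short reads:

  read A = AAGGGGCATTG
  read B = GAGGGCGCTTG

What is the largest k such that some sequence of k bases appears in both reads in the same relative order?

9

Taking A [2,2], then G [3,3], then G [4,4], then G [5,5], then G [6,7], then C [7,8], then T [9,9], then T [10,10], then G [11,11] gives a common subsequence of length 9. Since dp[11][11] = 9, nothing longer is possible.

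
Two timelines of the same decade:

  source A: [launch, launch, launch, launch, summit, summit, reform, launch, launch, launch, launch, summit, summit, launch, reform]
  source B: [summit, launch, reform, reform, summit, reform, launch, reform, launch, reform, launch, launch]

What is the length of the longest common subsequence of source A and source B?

7

Taking launch [1,2] → summit [6,5] → reform [7,6] → launch [8,7] → launch [9,9] → launch [11,11] → launch [14,12] gives a common subsequence of length 7. Since dp[15][12] = 7, nothing longer is possible.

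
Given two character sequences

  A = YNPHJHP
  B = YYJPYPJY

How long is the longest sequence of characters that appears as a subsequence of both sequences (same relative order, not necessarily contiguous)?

One common subsequence of length 3: Y at A[1]=B[5]; then P at A[3]=B[6]; then J at A[5]=B[7]. The LCS DP gives dp[7][8] = 3, so this is optimal.

3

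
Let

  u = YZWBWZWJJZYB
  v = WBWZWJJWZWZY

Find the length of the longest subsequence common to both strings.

9

Let dp[i][j] be the LCS length of the first i characters of u and the first j characters of v. dp[i][j] = dp[i-1][j-1]+1 when the i-th and j-th characters match, else max(dp[i-1][j], dp[i][j-1]).
    ·  W  B  W  Z  W  J  J  W  Z  W  Z  Y
 ·  0  0  0  0  0  0  0  0  0  0  0  0  0
 Y  0  0  0  0  0  0  0  0  0  0  0  0  1
 Z  0  0  0  0  1  1  1  1  1  1  1  1  1
 W  0  1  1  1  1  2  2  2  2  2  2  2  2
 B  0  1  2  2  2  2  2  2  2  2  2  2  2
 W  0  1  2  3  3  3  3  3  3  3  3  3  3
 Z  0  1  2  3  4  4  4  4  4  4  4  4  4
 W  0  1  2  3  4  5  5  5  5  5  5  5  5
 J  0  1  2  3  4  5  6  6  6  6  6  6  6
 J  0  1  2  3  4  5  6  7  7  7  7  7  7
 Z  0  1  2  3  4  5  6  7  7  8  8  8  8
 Y  0  1  2  3  4  5  6  7  7  8  8  8  9
 B  0  1  2  3  4  5  6  7  7  8  8  8  9
dp[12][12] = 9. One LCS (by backtracking along matches): WBWZWJJZY.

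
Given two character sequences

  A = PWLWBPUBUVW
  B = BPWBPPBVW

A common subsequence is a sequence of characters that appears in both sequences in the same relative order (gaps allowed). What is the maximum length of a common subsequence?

7

Match P (A #1, B #2); then W (A #4, B #3); then B (A #5, B #4); then P (A #6, B #6); then B (A #8, B #7); then V (A #10, B #8); then W (A #11, B #9) — 7 characters in the same relative order in both. The LCS DP gives dp[11][9] = 7, so this is optimal.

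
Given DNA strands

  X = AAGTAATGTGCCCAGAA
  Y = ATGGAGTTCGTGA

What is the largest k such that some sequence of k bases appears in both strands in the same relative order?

9

One common subsequence of length 9: A (X #1, Y #1); then A (X #2, Y #5); then G (X #3, Y #6); then T (X #4, Y #7); then T (X #7, Y #8); then G (X #8, Y #10); then T (X #9, Y #11); then G (X #15, Y #12); then A (X #17, Y #13). dp[17][13] = 9 confirms this is the maximum.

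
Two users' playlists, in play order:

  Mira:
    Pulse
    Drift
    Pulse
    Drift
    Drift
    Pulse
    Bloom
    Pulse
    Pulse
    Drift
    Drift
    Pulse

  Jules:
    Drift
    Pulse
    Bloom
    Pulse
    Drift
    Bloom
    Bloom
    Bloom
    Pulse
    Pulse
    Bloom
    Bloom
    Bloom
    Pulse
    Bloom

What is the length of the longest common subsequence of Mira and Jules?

Pick Pulse [1,2] → Pulse [3,4] → Drift [4,5] → Bloom [7,8] → Pulse [8,9] → Pulse [9,10] → Pulse [12,14]; all 7 songs appear in both, in order. dp[12][15] = 7 confirms this is the maximum.

7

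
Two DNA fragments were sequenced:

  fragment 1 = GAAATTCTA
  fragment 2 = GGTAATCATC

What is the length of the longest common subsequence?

Let dp[i][j] be the LCS length of the first i bases of fragment 1 and the first j bases of fragment 2. dp[i][j] = dp[i-1][j-1]+1 when the i-th and j-th bases match, else max(dp[i-1][j], dp[i][j-1]).
    ·  G  G  T  A  A  T  C  A  T  C
 ·  0  0  0  0  0  0  0  0  0  0  0
 G  0  1  1  1  1  1  1  1  1  1  1
 A  0  1  1  1  2  2  2  2  2  2  2
 A  0  1  1  1  2  3  3  3  3  3  3
 A  0  1  1  1  2  3  3  3  4  4  4
 T  0  1  1  2  2  3  4  4  4  5  5
 T  0  1  1  2  2  3  4  4  4  5  5
 C  0  1  1  2  2  3  4  5  5  5  6
 T  0  1  1  2  2  3  4  5  5  6  6
 A  0  1  1  2  3  3  4  5  6  6  6
dp[9][10] = 6. One LCS (by backtracking along matches): GAAATC.

6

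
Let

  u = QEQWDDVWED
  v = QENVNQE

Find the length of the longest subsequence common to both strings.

Let dp[i][j] be the LCS length of the first i characters of u and the first j characters of v. dp[i][j] = dp[i-1][j-1]+1 when the i-th and j-th characters match, else max(dp[i-1][j], dp[i][j-1]).
    ·  Q  E  N  V  N  Q  E
 ·  0  0  0  0  0  0  0  0
 Q  0  1  1  1  1  1  1  1
 E  0  1  2  2  2  2  2  2
 Q  0  1  2  2  2  2  3  3
 W  0  1  2  2  2  2  3  3
 D  0  1  2  2  2  2  3  3
 D  0  1  2  2  2  2  3  3
 V  0  1  2  2  3  3  3  3
 W  0  1  2  2  3  3  3  3
 E  0  1  2  2  3  3  3  4
 D  0  1  2  2  3  3  3  4
dp[10][7] = 4. One LCS (by backtracking along matches): QEQE.

4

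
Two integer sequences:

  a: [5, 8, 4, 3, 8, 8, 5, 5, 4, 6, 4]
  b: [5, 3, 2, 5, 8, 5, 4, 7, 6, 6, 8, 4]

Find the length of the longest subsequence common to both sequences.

7

Pick 5 at a[1]=b[1] → 3 at a[4]=b[2] → 8 at a[6]=b[5] → 5 at a[8]=b[6] → 4 at a[9]=b[7] → 6 at a[10]=b[10] → 4 at a[11]=b[12]; all 7 values appear in both, in order. Since dp[11][12] = 7, nothing longer is possible.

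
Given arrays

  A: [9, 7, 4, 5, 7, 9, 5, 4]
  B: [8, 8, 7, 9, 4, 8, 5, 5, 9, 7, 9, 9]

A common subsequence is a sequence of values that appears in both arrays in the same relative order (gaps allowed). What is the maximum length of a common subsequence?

Taking 9 [1,4] → 4 [3,5] → 5 [4,8] → 7 [5,10] → 9 [6,12] gives a common subsequence of length 5. The LCS DP gives dp[8][12] = 5, so this is optimal.

5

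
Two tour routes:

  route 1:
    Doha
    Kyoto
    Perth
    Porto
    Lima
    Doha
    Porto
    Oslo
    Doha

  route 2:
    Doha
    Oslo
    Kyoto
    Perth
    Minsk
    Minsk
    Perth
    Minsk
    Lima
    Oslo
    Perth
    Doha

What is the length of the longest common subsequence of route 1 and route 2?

6

Pick Doha (route 1 #1, route 2 #1), Kyoto (route 1 #2, route 2 #3), Perth (route 1 #3, route 2 #7), Lima (route 1 #5, route 2 #9), Oslo (route 1 #8, route 2 #10), Doha (route 1 #9, route 2 #12); all 6 stops appear in both, in order. dp[9][12] = 6 confirms this is the maximum.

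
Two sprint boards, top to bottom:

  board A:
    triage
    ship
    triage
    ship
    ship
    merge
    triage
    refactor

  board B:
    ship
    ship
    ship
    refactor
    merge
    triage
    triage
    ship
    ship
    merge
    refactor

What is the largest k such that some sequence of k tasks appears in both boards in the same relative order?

6

One common subsequence of length 6: triage (board A #1, board B #6), then triage (board A #3, board B #7), then ship (board A #4, board B #8), then ship (board A #5, board B #9), then merge (board A #6, board B #10), then refactor (board A #8, board B #11). The LCS DP gives dp[8][11] = 6, so this is optimal.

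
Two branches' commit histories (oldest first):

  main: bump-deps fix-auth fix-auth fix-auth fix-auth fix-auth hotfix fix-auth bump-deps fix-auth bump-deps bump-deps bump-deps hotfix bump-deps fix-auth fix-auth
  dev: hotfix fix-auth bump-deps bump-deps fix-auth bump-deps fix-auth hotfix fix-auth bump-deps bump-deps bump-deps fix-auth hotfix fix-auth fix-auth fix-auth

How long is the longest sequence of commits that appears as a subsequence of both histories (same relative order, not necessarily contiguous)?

11

Taking bump-deps at main[1]=dev[4] → fix-auth at main[2]=dev[5] → fix-auth at main[6]=dev[7] → hotfix at main[7]=dev[8] → fix-auth at main[8]=dev[9] → bump-deps at main[9]=dev[10] → bump-deps at main[11]=dev[11] → bump-deps at main[12]=dev[12] → hotfix at main[14]=dev[14] → fix-auth at main[16]=dev[16] → fix-auth at main[17]=dev[17] gives a common subsequence of length 11. dp[17][17] = 11 confirms this is the maximum.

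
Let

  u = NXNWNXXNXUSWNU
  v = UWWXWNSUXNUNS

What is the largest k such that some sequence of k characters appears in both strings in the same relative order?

7

One common subsequence of length 7: X at u[2]=v[4]; then W at u[4]=v[5]; then N at u[5]=v[6]; then X at u[7]=v[9]; then N at u[8]=v[10]; then U at u[10]=v[11]; then S at u[11]=v[13]. dp[14][13] = 7 confirms this is the maximum.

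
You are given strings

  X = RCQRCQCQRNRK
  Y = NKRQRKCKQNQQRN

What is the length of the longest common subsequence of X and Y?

Match R (X #1, Y #3); then Q (X #3, Y #4); then R (X #4, Y #5); then C (X #5, Y #7); then Q (X #6, Y #11); then Q (X #8, Y #12); then R (X #9, Y #13); then N (X #10, Y #14) — 8 characters in the same relative order in both. The LCS DP gives dp[12][14] = 8, so this is optimal.

8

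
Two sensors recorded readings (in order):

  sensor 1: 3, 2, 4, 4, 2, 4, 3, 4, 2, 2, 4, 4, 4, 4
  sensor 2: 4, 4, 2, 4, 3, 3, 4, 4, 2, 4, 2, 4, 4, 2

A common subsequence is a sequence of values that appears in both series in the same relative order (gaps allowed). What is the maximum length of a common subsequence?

Pick 4 (sensor 1 #3, sensor 2 #1), 4 (sensor 1 #4, sensor 2 #2), 2 (sensor 1 #5, sensor 2 #3), 4 (sensor 1 #6, sensor 2 #4), 3 (sensor 1 #7, sensor 2 #6), 4 (sensor 1 #8, sensor 2 #8), 2 (sensor 1 #9, sensor 2 #9), 2 (sensor 1 #10, sensor 2 #11), 4 (sensor 1 #11, sensor 2 #12), 4 (sensor 1 #12, sensor 2 #13); all 10 values appear in both, in order. dp[14][14] = 10 confirms this is the maximum.

10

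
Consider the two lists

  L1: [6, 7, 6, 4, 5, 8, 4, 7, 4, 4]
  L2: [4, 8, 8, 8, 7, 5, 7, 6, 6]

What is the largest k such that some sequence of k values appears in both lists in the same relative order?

Let dp[i][j] be the LCS length of the first i values of L1 and the first j values of L2. dp[i][j] = dp[i-1][j-1]+1 when the i-th and j-th values match, else max(dp[i-1][j], dp[i][j-1]).
    ·  4  8  8  8  7  5  7  6  6
 ·  0  0  0  0  0  0  0  0  0  0
 6  0  0  0  0  0  0  0  0  1  1
 7  0  0  0  0  0  1  1  1  1  1
 6  0  0  0  0  0  1  1  1  2  2
 4  0  1  1  1  1  1  1  1  2  2
 5  0  1  1  1  1  1  2  2  2  2
 8  0  1  2  2  2  2  2  2  2  2
 4  0  1  2  2  2  2  2  2  2  2
 7  0  1  2  2  2  3  3  3  3  3
 4  0  1  2  2  2  3  3  3  3  3
 4  0  1  2  2  2  3  3  3  3  3
dp[10][9] = 3. One LCS (by backtracking along matches): 7, 5, 7.

3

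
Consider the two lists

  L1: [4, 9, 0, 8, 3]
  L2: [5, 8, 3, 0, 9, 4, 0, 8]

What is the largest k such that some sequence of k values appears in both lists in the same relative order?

Let dp[i][j] be the LCS length of the first i values of L1 and the first j values of L2. dp[i][j] = dp[i-1][j-1]+1 when the i-th and j-th values match, else max(dp[i-1][j], dp[i][j-1]).
    ·  5  8  3  0  9  4  0  8
 ·  0  0  0  0  0  0  0  0  0
 4  0  0  0  0  0  0  1  1  1
 9  0  0  0  0  0  1  1  1  1
 0  0  0  0  0  1  1  1  2  2
 8  0  0  1  1  1  1  1  2  3
 3  0  0  1  2  2  2  2  2  3
dp[5][8] = 3. One LCS (by backtracking along matches): 4, 0, 8.

3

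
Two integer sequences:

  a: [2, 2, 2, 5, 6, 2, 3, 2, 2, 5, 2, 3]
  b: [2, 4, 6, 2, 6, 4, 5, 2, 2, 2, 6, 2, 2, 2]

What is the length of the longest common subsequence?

7

Pick 2 at a[1]=b[8], then 2 at a[2]=b[9], then 2 at a[3]=b[10], then 6 at a[5]=b[11], then 2 at a[8]=b[12], then 2 at a[9]=b[13], then 2 at a[11]=b[14]; all 7 values appear in both, in order, and the DP table's final entry dp[12][14] is also 7, so no common subsequence is longer.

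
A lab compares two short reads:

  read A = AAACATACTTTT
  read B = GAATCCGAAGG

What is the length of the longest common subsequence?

Let dp[i][j] be the LCS length of the first i bases of read A and the first j bases of read B. dp[i][j] = dp[i-1][j-1]+1 when the i-th and j-th bases match, else max(dp[i-1][j], dp[i][j-1]).
    ·  G  A  A  T  C  C  G  A  A  G  G
 ·  0  0  0  0  0  0  0  0  0  0  0  0
 A  0  0  1  1  1  1  1  1  1  1  1  1
 A  0  0  1  2  2  2  2  2  2  2  2  2
 A  0  0  1  2  2  2  2  2  3  3  3  3
 C  0  0  1  2  2  3  3  3  3  3  3  3
 A  0  0  1  2  2  3  3  3  4  4  4  4
 T  0  0  1  2  3  3  3  3  4  4  4  4
 A  0  0  1  2  3  3  3  3  4  5  5  5
 C  0  0  1  2  3  4  4  4  4  5  5  5
 T  0  0  1  2  3  4  4  4  4  5  5  5
 T  0  0  1  2  3  4  4  4  4  5  5  5
 T  0  0  1  2  3  4  4  4  4  5  5  5
 T  0  0  1  2  3  4  4  4  4  5  5  5
dp[12][11] = 5. One LCS (by backtracking along matches): AACAA.

5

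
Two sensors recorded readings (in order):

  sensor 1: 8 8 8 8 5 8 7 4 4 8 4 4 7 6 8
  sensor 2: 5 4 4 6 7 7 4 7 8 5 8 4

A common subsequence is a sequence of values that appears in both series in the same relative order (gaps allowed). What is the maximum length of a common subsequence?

6

Taking 5 at sensor 1[5]=sensor 2[1], then 4 at sensor 1[8]=sensor 2[2], then 4 at sensor 1[9]=sensor 2[3], then 4 at sensor 1[12]=sensor 2[7], then 7 at sensor 1[13]=sensor 2[8], then 8 at sensor 1[15]=sensor 2[11] gives a common subsequence of length 6. The LCS DP gives dp[15][12] = 6, so this is optimal.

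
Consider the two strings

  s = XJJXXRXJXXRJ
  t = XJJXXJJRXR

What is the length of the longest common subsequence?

Match X [1,1] → J [2,2] → J [3,3] → X [4,4] → X [5,5] → R [6,8] → X [10,9] → R [11,10] — 8 characters in the same relative order in both. Since dp[12][10] = 8, nothing longer is possible.

8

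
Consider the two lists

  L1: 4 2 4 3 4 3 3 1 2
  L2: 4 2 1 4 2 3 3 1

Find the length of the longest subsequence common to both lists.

6

One common subsequence of length 6: 4 at L1[1]=L2[1] → 2 at L1[2]=L2[2] → 4 at L1[3]=L2[4] → 3 at L1[6]=L2[6] → 3 at L1[7]=L2[7] → 1 at L1[8]=L2[8]. Since dp[9][8] = 6, nothing longer is possible.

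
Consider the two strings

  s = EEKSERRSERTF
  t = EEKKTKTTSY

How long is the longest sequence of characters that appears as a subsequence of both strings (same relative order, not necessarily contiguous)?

4

Let dp[i][j] be the LCS length of the first i characters of s and the first j characters of t. dp[i][j] = dp[i-1][j-1]+1 when the i-th and j-th characters match, else max(dp[i-1][j], dp[i][j-1]).
    ·  E  E  K  K  T  K  T  T  S  Y
 ·  0  0  0  0  0  0  0  0  0  0  0
 E  0  1  1  1  1  1  1  1  1  1  1
 E  0  1  2  2  2  2  2  2  2  2  2
 K  0  1  2  3  3  3  3  3  3  3  3
 S  0  1  2  3  3  3  3  3  3  4  4
 E  0  1  2  3  3  3  3  3  3  4  4
 R  0  1  2  3  3  3  3  3  3  4  4
 R  0  1  2  3  3  3  3  3  3  4  4
 S  0  1  2  3  3  3  3  3  3  4  4
 E  0  1  2  3  3  3  3  3  3  4  4
 R  0  1  2  3  3  3  3  3  3  4  4
 T  0  1  2  3  3  4  4  4  4  4  4
 F  0  1  2  3  3  4  4  4  4  4  4
dp[12][10] = 4. One LCS (by backtracking along matches): EEKS.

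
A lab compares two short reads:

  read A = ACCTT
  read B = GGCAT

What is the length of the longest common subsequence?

2

Match A at read A[1]=read B[4] → T at read A[5]=read B[5] — 2 bases in the same relative order in both. The LCS DP gives dp[5][5] = 2, so this is optimal.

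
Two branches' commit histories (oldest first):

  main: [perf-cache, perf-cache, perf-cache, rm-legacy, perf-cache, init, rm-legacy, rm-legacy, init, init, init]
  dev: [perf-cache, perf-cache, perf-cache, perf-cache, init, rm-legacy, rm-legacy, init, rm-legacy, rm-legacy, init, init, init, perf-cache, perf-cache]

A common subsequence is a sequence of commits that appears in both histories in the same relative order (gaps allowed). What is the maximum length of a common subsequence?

One common subsequence of length 10: perf-cache [1,2], perf-cache [2,3], perf-cache [3,4], rm-legacy [4,7], init [6,8], rm-legacy [7,9], rm-legacy [8,10], init [9,11], init [10,12], init [11,13]. The LCS DP gives dp[11][15] = 10, so this is optimal.

10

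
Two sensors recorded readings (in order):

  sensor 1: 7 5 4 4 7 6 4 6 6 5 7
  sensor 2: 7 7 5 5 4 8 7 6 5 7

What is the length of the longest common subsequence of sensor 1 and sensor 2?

Match 7 (sensor 1 #1, sensor 2 #2), then 5 (sensor 1 #2, sensor 2 #4), then 4 (sensor 1 #3, sensor 2 #5), then 7 (sensor 1 #5, sensor 2 #7), then 6 (sensor 1 #9, sensor 2 #8), then 5 (sensor 1 #10, sensor 2 #9), then 7 (sensor 1 #11, sensor 2 #10) — 7 values in the same relative order in both, and the DP table's final entry dp[11][10] is also 7, so no common subsequence is longer.

7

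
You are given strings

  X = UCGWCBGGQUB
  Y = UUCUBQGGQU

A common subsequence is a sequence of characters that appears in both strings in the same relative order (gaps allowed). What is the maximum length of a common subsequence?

7

Let dp[i][j] be the LCS length of the first i characters of X and the first j characters of Y. dp[i][j] = dp[i-1][j-1]+1 when the i-th and j-th characters match, else max(dp[i-1][j], dp[i][j-1]).
    ·  U  U  C  U  B  Q  G  G  Q  U
 ·  0  0  0  0  0  0  0  0  0  0  0
 U  0  1  1  1  1  1  1  1  1  1  1
 C  0  1  1  2  2  2  2  2  2  2  2
 G  0  1  1  2  2  2  2  3  3  3  3
 W  0  1  1  2  2  2  2  3  3  3  3
 C  0  1  1  2  2  2  2  3  3  3  3
 B  0  1  1  2  2  3  3  3  3  3  3
 G  0  1  1  2  2  3  3  4  4  4  4
 G  0  1  1  2  2  3  3  4  5  5  5
 Q  0  1  1  2  2  3  4  4  5  6  6
 U  0  1  2  2  3  3  4  4  5  6  7
 B  0  1  2  2  3  4  4  4  5  6  7
dp[11][10] = 7. One LCS (by backtracking along matches): UCBGGQU.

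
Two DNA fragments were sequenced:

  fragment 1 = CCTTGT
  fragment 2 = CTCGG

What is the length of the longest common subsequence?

3

One common subsequence of length 3: C [1,1], then C [2,3], then G [5,5], and the DP table's final entry dp[6][5] is also 3, so no common subsequence is longer.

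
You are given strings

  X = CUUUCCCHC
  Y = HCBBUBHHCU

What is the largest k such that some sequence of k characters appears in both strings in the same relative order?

4

Let dp[i][j] be the LCS length of the first i characters of X and the first j characters of Y. dp[i][j] = dp[i-1][j-1]+1 when the i-th and j-th characters match, else max(dp[i-1][j], dp[i][j-1]).
    ·  H  C  B  B  U  B  H  H  C  U
 ·  0  0  0  0  0  0  0  0  0  0  0
 C  0  0  1  1  1  1  1  1  1  1  1
 U  0  0  1  1  1  2  2  2  2  2  2
 U  0  0  1  1  1  2  2  2  2  2  3
 U  0  0  1  1  1  2  2  2  2  2  3
 C  0  0  1  1  1  2  2  2  2  3  3
 C  0  0  1  1  1  2  2  2  2  3  3
 C  0  0  1  1  1  2  2  2  2  3  3
 H  0  1  1  1  1  2  2  3  3  3  3
 C  0  1  2  2  2  2  2  3  3  4  4
dp[9][10] = 4. One LCS (by backtracking along matches): CUHC.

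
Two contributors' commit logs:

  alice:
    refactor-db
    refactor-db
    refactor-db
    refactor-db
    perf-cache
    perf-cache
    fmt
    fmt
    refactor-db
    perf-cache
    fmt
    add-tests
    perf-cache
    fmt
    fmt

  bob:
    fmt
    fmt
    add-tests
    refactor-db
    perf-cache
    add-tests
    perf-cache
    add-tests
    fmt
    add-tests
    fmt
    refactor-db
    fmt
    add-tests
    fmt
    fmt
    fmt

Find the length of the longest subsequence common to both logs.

10

Match refactor-db (alice #4, bob #4) → perf-cache (alice #5, bob #5) → perf-cache (alice #6, bob #7) → fmt (alice #7, bob #9) → fmt (alice #8, bob #11) → refactor-db (alice #9, bob #12) → fmt (alice #11, bob #13) → add-tests (alice #12, bob #14) → fmt (alice #14, bob #16) → fmt (alice #15, bob #17) — 10 commits in the same relative order in both. dp[15][17] = 10 confirms this is the maximum.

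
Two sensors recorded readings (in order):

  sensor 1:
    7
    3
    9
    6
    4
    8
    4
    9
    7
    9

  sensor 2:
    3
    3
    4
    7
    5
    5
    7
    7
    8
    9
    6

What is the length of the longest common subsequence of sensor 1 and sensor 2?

Pick 3 [2,2]; then 4 [5,3]; then 8 [6,9]; then 9 [8,10]; all 4 values appear in both, in order. dp[10][11] = 4 confirms this is the maximum.

4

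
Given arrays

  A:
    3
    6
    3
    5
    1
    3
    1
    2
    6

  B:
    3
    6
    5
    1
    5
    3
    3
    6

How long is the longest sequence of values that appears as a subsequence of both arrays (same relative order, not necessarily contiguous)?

Pick 3 at A[1]=B[1], then 6 at A[2]=B[2], then 5 at A[4]=B[3], then 1 at A[5]=B[4], then 3 at A[6]=B[7], then 6 at A[9]=B[8]; all 6 values appear in both, in order. dp[9][8] = 6 confirms this is the maximum.

6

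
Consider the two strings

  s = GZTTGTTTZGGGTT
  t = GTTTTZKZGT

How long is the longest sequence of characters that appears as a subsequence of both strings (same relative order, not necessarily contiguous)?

8

Pick G (s #1, t #1), then T (s #3, t #2), then T (s #4, t #3), then T (s #6, t #4), then T (s #7, t #5), then Z (s #9, t #8), then G (s #12, t #9), then T (s #14, t #10); all 8 characters appear in both, in order. dp[14][10] = 8 confirms this is the maximum.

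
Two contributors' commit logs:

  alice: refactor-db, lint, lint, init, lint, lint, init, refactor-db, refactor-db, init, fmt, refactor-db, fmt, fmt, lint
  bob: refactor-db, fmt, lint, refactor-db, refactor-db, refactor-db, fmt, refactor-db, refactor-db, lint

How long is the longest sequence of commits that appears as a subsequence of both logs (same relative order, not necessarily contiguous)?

7

Match refactor-db (alice #1, bob #1), lint (alice #2, bob #3), refactor-db (alice #8, bob #5), refactor-db (alice #9, bob #6), fmt (alice #11, bob #7), refactor-db (alice #12, bob #9), lint (alice #15, bob #10) — 7 commits in the same relative order in both. Since dp[15][10] = 7, nothing longer is possible.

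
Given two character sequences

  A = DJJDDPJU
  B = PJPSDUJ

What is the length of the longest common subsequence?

3

Let dp[i][j] be the LCS length of the first i characters of A and the first j characters of B. dp[i][j] = dp[i-1][j-1]+1 when the i-th and j-th characters match, else max(dp[i-1][j], dp[i][j-1]).
    ·  P  J  P  S  D  U  J
 ·  0  0  0  0  0  0  0  0
 D  0  0  0  0  0  1  1  1
 J  0  0  1  1  1  1  1  2
 J  0  0  1  1  1  1  1  2
 D  0  0  1  1  1  2  2  2
 D  0  0  1  1  1  2  2  2
 P  0  1  1  2  2  2  2  2
 J  0  1  2  2  2  2  2  3
 U  0  1  2  2  2  2  3  3
dp[8][7] = 3. One LCS (by backtracking along matches): JDJ.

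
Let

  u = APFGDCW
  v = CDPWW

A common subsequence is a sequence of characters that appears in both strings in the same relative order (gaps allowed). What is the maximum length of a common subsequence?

One common subsequence of length 2: P (u #2, v #3), then W (u #7, v #5). Since dp[7][5] = 2, nothing longer is possible.

2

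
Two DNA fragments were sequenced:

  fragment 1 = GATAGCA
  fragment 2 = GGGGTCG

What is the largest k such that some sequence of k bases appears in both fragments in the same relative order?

Let dp[i][j] be the LCS length of the first i bases of fragment 1 and the first j bases of fragment 2. dp[i][j] = dp[i-1][j-1]+1 when the i-th and j-th bases match, else max(dp[i-1][j], dp[i][j-1]).
    ·  G  G  G  G  T  C  G
 ·  0  0  0  0  0  0  0  0
 G  0  1  1  1  1  1  1  1
 A  0  1  1  1  1  1  1  1
 T  0  1  1  1  1  2  2  2
 A  0  1  1  1  1  2  2  2
 G  0  1  2  2  2  2  2  3
 C  0  1  2  2  2  2  3  3
 A  0  1  2  2  2  2  3  3
dp[7][7] = 3. One LCS (by backtracking along matches): GTG.

3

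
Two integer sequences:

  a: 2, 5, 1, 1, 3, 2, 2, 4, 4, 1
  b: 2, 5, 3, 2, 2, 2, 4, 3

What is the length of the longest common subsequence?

Let dp[i][j] be the LCS length of the first i values of a and the first j values of b. dp[i][j] = dp[i-1][j-1]+1 when the i-th and j-th values match, else max(dp[i-1][j], dp[i][j-1]).
    ·  2  5  3  2  2  2  4  3
 ·  0  0  0  0  0  0  0  0  0
 2  0  1  1  1  1  1  1  1  1
 5  0  1  2  2  2  2  2  2  2
 1  0  1  2  2  2  2  2  2  2
 1  0  1  2  2  2  2  2  2  2
 3  0  1  2  3  3  3  3  3  3
 2  0  1  2  3  4  4  4  4  4
 2  0  1  2  3  4  5  5  5  5
 4  0  1  2  3  4  5  5  6  6
 4  0  1  2  3  4  5  5  6  6
 1  0  1  2  3  4  5  5  6  6
dp[10][8] = 6. One LCS (by backtracking along matches): 2, 5, 3, 2, 2, 4.

6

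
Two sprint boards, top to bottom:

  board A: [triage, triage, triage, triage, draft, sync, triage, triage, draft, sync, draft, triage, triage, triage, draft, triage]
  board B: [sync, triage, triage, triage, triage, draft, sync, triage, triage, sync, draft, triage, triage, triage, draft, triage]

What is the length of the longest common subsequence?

15

One common subsequence of length 15: triage [1,2]; then triage [2,3]; then triage [3,4]; then triage [4,5]; then draft [5,6]; then sync [6,7]; then triage [7,8]; then triage [8,9]; then sync [10,10]; then draft [11,11]; then triage [12,12]; then triage [13,13]; then triage [14,14]; then draft [15,15]; then triage [16,16]. Since dp[16][16] = 15, nothing longer is possible.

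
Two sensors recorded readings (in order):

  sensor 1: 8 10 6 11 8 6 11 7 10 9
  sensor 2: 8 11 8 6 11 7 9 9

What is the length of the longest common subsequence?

7

One common subsequence of length 7: 8 (sensor 1 #1, sensor 2 #1), then 11 (sensor 1 #4, sensor 2 #2), then 8 (sensor 1 #5, sensor 2 #3), then 6 (sensor 1 #6, sensor 2 #4), then 11 (sensor 1 #7, sensor 2 #5), then 7 (sensor 1 #8, sensor 2 #6), then 9 (sensor 1 #10, sensor 2 #8), and the DP table's final entry dp[10][8] is also 7, so no common subsequence is longer.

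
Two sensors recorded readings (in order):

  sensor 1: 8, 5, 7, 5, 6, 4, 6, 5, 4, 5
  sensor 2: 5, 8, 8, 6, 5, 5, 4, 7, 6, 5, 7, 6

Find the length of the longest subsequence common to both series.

6

Match 8 (sensor 1 #1, sensor 2 #3), 5 (sensor 1 #2, sensor 2 #5), 5 (sensor 1 #4, sensor 2 #6), 4 (sensor 1 #6, sensor 2 #7), 6 (sensor 1 #7, sensor 2 #9), 5 (sensor 1 #8, sensor 2 #10) — 6 values in the same relative order in both. Since dp[10][12] = 6, nothing longer is possible.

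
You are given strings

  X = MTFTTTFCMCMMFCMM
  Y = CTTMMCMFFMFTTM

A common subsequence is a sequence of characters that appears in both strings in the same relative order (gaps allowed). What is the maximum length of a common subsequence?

Match T [2,2]; then T [4,3]; then M [9,5]; then C [10,6]; then M [11,7]; then M [12,10]; then F [13,11]; then M [16,14] — 8 characters in the same relative order in both. dp[16][14] = 8 confirms this is the maximum.

8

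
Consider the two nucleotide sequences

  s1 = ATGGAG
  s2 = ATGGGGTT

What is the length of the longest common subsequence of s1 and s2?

Pick A (s1 #1, s2 #1), then T (s1 #2, s2 #2), then G (s1 #3, s2 #4), then G (s1 #4, s2 #5), then G (s1 #6, s2 #6); all 5 bases appear in both, in order, and the DP table's final entry dp[6][8] is also 5, so no common subsequence is longer.

5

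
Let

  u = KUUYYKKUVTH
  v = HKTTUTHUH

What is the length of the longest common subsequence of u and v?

4

Match K at u[1]=v[2], then U at u[2]=v[5], then U at u[8]=v[8], then H at u[11]=v[9] — 4 characters in the same relative order in both, and the DP table's final entry dp[11][9] is also 4, so no common subsequence is longer.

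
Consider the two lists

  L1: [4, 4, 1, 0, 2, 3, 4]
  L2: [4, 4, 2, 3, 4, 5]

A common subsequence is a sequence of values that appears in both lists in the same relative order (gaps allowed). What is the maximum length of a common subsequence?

Let dp[i][j] be the LCS length of the first i values of L1 and the first j values of L2. dp[i][j] = dp[i-1][j-1]+1 when the i-th and j-th values match, else max(dp[i-1][j], dp[i][j-1]).
    ·  4  4  2  3  4  5
 ·  0  0  0  0  0  0  0
 4  0  1  1  1  1  1  1
 4  0  1  2  2  2  2  2
 1  0  1  2  2  2  2  2
 0  0  1  2  2  2  2  2
 2  0  1  2  3  3  3  3
 3  0  1  2  3  4  4  4
 4  0  1  2  3  4  5  5
dp[7][6] = 5. One LCS (by backtracking along matches): 4, 4, 2, 3, 4.

5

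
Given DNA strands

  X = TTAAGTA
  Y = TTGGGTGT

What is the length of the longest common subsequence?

One common subsequence of length 4: T (X #1, Y #2); then T (X #2, Y #6); then G (X #5, Y #7); then T (X #6, Y #8). The LCS DP gives dp[7][8] = 4, so this is optimal.

4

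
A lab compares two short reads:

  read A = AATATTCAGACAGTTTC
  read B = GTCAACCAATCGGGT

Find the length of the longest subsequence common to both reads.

8

One common subsequence of length 8: A [1,5], then A [2,8], then A [4,9], then T [6,10], then C [7,11], then G [9,13], then G [13,14], then T [16,15]. dp[17][15] = 8 confirms this is the maximum.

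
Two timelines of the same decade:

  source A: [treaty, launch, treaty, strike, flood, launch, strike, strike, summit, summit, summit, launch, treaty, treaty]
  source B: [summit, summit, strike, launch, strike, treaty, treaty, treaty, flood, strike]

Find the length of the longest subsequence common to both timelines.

Match strike [4,3], launch [6,4], strike [7,5], treaty [13,7], treaty [14,8] — 5 events in the same relative order in both. Since dp[14][10] = 5, nothing longer is possible.

5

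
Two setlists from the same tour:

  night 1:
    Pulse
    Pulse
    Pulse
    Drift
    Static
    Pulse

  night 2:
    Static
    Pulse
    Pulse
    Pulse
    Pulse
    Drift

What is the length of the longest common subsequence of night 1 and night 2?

4

Match Pulse (night 1 #1, night 2 #3), then Pulse (night 1 #2, night 2 #4), then Pulse (night 1 #3, night 2 #5), then Drift (night 1 #4, night 2 #6) — 4 songs in the same relative order in both, and the DP table's final entry dp[6][6] is also 4, so no common subsequence is longer.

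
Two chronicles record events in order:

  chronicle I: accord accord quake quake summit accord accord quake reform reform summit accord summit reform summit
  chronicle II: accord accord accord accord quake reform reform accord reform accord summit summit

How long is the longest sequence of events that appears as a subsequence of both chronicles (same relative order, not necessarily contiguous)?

10

Pick accord [1,1], then accord [2,2], then accord [6,3], then accord [7,4], then quake [8,5], then reform [9,7], then reform [10,9], then accord [12,10], then summit [13,11], then summit [15,12]; all 10 events appear in both, in order. The LCS DP gives dp[15][12] = 10, so this is optimal.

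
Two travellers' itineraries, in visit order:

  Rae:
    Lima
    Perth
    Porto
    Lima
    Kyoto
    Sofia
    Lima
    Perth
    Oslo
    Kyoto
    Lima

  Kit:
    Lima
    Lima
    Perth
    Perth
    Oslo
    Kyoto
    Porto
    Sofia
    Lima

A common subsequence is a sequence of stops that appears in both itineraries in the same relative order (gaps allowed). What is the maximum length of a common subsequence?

6

One common subsequence of length 6: Lima [1,2], then Perth [2,3], then Perth [8,4], then Oslo [9,5], then Kyoto [10,6], then Lima [11,9]. dp[11][9] = 6 confirms this is the maximum.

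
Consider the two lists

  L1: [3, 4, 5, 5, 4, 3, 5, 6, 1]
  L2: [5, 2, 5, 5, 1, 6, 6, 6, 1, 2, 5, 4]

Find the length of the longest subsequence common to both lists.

One common subsequence of length 5: 5 [3,1] → 5 [4,3] → 5 [7,4] → 6 [8,8] → 1 [9,9]. Since dp[9][12] = 5, nothing longer is possible.

5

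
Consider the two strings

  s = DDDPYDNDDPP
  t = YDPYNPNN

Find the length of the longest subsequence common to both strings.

Taking D (s #3, t #2), P (s #4, t #3), Y (s #5, t #4), N (s #7, t #5), P (s #10, t #6) gives a common subsequence of length 5. The LCS DP gives dp[11][8] = 5, so this is optimal.

5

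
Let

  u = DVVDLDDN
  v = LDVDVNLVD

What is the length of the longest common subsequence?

Taking D [1,2] → V [2,3] → V [3,5] → L [5,7] → D [7,9] gives a common subsequence of length 5, and the DP table's final entry dp[8][9] is also 5, so no common subsequence is longer.

5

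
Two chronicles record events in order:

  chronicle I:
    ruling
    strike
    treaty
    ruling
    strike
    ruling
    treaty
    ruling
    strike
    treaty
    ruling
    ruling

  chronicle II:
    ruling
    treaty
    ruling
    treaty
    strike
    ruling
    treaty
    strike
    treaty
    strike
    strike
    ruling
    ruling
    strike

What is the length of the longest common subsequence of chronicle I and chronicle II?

10

Pick ruling [1,1], then treaty [3,2], then ruling [4,3], then strike [5,5], then ruling [6,6], then treaty [7,7], then strike [9,8], then treaty [10,9], then ruling [11,12], then ruling [12,13]; all 10 events appear in both, in order. dp[12][14] = 10 confirms this is the maximum.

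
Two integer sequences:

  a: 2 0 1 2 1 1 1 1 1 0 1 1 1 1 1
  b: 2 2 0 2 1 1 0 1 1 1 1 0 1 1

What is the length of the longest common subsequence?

11

Taking 2 [1,2], 0 [2,3], 1 [3,5], 1 [5,6], 1 [6,8], 1 [7,9], 1 [8,10], 1 [9,11], 0 [10,12], 1 [14,13], 1 [15,14] gives a common subsequence of length 11, and the DP table's final entry dp[15][14] is also 11, so no common subsequence is longer.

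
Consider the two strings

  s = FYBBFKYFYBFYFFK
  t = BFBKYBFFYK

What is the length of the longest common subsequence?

Taking F [1,2] → B [4,3] → K [6,4] → Y [7,5] → F [8,7] → F [11,8] → Y [12,9] → K [15,10] gives a common subsequence of length 8, and the DP table's final entry dp[15][10] is also 8, so no common subsequence is longer.

8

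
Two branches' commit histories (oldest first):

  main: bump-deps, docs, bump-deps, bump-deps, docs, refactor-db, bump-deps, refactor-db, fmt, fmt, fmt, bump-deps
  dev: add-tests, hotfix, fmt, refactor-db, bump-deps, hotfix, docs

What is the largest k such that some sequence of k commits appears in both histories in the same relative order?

2

Match bump-deps at main[1]=dev[5], docs at main[5]=dev[7] — 2 commits in the same relative order in both, and the DP table's final entry dp[12][7] is also 2, so no common subsequence is longer.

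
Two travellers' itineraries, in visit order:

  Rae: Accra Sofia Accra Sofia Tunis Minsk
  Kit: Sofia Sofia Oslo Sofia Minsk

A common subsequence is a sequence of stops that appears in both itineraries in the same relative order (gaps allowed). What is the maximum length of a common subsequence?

Pick Sofia at Rae[2]=Kit[2], then Sofia at Rae[4]=Kit[4], then Minsk at Rae[6]=Kit[5]; all 3 stops appear in both, in order. dp[6][5] = 3 confirms this is the maximum.

3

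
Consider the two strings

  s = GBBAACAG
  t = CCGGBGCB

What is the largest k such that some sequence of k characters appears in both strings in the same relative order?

One common subsequence of length 3: G [1,4] → B [2,5] → B [3,8]. dp[8][8] = 3 confirms this is the maximum.

3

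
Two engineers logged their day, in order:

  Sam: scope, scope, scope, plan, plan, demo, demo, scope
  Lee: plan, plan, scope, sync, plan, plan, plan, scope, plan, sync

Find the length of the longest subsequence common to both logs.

Taking scope at Sam[1]=Lee[3] → plan at Sam[4]=Lee[6] → plan at Sam[5]=Lee[7] → scope at Sam[8]=Lee[8] gives a common subsequence of length 4. dp[8][10] = 4 confirms this is the maximum.

4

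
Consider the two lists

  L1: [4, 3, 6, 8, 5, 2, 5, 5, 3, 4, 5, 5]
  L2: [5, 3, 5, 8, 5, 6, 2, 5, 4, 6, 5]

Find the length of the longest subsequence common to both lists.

One common subsequence of length 7: 3 at L1[2]=L2[2], 8 at L1[4]=L2[4], 5 at L1[5]=L2[5], 2 at L1[6]=L2[7], 5 at L1[8]=L2[8], 4 at L1[10]=L2[9], 5 at L1[12]=L2[11]. Since dp[12][11] = 7, nothing longer is possible.

7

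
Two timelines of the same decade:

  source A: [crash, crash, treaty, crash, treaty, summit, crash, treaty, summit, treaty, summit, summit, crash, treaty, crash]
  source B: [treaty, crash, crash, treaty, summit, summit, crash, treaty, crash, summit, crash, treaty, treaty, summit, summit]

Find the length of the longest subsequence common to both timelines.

11

Taking crash [1,2] → crash [2,3] → treaty [3,4] → crash [4,7] → treaty [5,8] → summit [6,10] → crash [7,11] → treaty [8,12] → treaty [10,13] → summit [11,14] → summit [12,15] gives a common subsequence of length 11. The LCS DP gives dp[15][15] = 11, so this is optimal.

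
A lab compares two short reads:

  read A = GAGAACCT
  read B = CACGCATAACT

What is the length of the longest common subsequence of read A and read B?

6

Let dp[i][j] be the LCS length of the first i bases of read A and the first j bases of read B. dp[i][j] = dp[i-1][j-1]+1 when the i-th and j-th bases match, else max(dp[i-1][j], dp[i][j-1]).
    ·  C  A  C  G  C  A  T  A  A  C  T
 ·  0  0  0  0  0  0  0  0  0  0  0  0
 G  0  0  0  0  1  1  1  1  1  1  1  1
 A  0  0  1  1  1  1  2  2  2  2  2  2
 G  0  0  1  1  2  2  2  2  2  2  2  2
 A  0  0  1  1  2  2  3  3  3  3  3  3
 A  0  0  1  1  2  2  3  3  4  4  4  4
 C  0  1  1  2  2  3  3  3  4  4  5  5
 C  0  1  1  2  2  3  3  3  4  4  5  5
 T  0  1  1  2  2  3  3  4  4  4  5  6
dp[8][11] = 6. One LCS (by backtracking along matches): GAAACT.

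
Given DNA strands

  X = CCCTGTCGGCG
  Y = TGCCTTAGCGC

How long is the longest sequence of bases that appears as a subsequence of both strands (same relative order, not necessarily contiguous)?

7

Match C [1,3] → C [2,4] → T [4,6] → G [5,8] → C [7,9] → G [9,10] → C [10,11] — 7 bases in the same relative order in both. Since dp[11][11] = 7, nothing longer is possible.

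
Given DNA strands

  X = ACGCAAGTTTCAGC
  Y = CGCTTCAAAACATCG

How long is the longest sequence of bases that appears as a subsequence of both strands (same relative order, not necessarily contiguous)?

Taking C [2,1], G [3,2], C [4,6], A [5,10], A [6,12], T [10,13], C [11,14], G [13,15] gives a common subsequence of length 8, and the DP table's final entry dp[14][15] is also 8, so no common subsequence is longer.

8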